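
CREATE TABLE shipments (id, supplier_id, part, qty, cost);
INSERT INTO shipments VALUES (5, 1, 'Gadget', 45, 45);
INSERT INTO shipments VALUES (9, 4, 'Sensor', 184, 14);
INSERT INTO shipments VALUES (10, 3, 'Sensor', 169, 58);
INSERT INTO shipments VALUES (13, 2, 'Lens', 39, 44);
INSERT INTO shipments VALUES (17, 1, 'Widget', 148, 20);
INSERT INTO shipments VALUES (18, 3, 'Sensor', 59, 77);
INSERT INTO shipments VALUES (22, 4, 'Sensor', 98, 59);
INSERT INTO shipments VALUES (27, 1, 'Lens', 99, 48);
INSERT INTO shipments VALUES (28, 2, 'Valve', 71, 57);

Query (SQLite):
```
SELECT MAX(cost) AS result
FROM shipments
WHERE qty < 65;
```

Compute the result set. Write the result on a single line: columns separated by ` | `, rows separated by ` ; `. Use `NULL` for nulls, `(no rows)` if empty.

77

Rows where qty < 65 → cost values: [45, 44, 77].
MAX of non-NULL values = 77.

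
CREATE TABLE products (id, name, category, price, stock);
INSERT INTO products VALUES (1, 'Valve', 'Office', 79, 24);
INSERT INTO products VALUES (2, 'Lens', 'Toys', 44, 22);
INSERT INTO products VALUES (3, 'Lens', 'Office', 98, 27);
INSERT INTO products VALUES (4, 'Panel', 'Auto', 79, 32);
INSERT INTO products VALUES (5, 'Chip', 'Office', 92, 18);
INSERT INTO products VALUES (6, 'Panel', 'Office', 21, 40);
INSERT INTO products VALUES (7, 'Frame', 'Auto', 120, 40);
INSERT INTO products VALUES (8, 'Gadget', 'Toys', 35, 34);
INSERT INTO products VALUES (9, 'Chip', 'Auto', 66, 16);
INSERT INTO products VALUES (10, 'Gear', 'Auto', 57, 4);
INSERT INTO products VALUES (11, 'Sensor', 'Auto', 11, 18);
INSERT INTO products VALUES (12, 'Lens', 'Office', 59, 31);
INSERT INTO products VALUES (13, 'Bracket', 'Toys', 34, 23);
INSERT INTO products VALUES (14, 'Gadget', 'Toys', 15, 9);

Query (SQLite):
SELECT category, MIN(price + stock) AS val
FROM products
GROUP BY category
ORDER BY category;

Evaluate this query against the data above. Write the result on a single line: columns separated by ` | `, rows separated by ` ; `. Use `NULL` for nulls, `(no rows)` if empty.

For each row compute price + stock.
Group by category; take MIN of the expression per group.
  Auto: ids {4, 7, 9, 10, 11} → MIN(price + stock)=29
  Office: ids {1, 3, 5, 6, 12} → MIN(price + stock)=61
  Toys: ids {2, 8, 13, 14} → MIN(price + stock)=24

Auto | 29 ; Office | 61 ; Toys | 24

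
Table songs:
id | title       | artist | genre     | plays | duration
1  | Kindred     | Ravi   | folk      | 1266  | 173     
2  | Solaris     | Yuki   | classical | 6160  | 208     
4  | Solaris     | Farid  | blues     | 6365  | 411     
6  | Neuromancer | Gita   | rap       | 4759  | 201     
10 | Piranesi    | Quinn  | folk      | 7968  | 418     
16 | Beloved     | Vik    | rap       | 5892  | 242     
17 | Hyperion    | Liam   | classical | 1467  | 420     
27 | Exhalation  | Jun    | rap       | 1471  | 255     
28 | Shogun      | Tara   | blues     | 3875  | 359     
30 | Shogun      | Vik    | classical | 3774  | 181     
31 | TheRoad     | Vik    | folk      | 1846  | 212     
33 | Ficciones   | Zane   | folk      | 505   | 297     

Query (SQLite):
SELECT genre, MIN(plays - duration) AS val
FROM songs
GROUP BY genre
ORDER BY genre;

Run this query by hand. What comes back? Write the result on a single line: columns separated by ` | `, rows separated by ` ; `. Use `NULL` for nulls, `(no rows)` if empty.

blues | 3516 ; classical | 1047 ; folk | 208 ; rap | 1216

For each row compute plays - duration.
Group by genre; take MIN of the expression per group.
  blues: ids {4, 28} → MIN(plays - duration)=3516
  classical: ids {2, 17, 30} → MIN(plays - duration)=1047
  folk: ids {1, 10, 31, 33} → MIN(plays - duration)=208
  rap: ids {6, 16, 27} → MIN(plays - duration)=1216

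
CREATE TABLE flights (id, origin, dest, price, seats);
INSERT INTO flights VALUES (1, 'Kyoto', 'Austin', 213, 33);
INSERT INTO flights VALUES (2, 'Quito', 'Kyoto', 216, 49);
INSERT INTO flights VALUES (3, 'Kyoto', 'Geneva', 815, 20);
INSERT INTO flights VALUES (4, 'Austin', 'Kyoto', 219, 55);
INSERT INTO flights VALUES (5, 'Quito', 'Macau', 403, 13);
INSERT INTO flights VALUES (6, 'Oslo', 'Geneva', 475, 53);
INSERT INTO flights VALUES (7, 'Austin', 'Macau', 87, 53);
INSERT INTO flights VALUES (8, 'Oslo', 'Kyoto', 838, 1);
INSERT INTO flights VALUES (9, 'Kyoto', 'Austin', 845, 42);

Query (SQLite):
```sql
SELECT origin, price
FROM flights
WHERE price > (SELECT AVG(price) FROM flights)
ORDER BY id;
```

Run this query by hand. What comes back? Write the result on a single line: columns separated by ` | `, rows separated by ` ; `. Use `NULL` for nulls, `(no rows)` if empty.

Kyoto | 815 ; Oslo | 475 ; Oslo | 838 ; Kyoto | 845

Scalar subquery: AVG(price) over all flights rows = 456.777778 (≈; comparison uses full precision).
Keep rows where price > that value.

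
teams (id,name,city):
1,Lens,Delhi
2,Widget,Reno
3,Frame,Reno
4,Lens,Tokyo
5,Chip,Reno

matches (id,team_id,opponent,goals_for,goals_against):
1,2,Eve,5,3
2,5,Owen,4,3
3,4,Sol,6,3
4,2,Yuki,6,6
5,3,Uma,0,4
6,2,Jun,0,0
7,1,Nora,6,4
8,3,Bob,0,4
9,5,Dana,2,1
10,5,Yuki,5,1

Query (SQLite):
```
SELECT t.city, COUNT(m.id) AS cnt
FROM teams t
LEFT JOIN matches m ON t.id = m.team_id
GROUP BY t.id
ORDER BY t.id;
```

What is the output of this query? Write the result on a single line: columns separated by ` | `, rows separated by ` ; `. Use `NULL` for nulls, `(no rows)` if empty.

Delhi | 1 ; Reno | 3 ; Reno | 2 ; Tokyo | 1 ; Reno | 3

LEFT JOIN keeps every teams row; unmatched ones get NULL for matches columns.
Group by teams.id and compute COUNT(m.id). COUNT(col) of an all-NULL group is 0.
  1: ids {7} → COUNT(m.id)=1
  2: ids {1, 4, 6} → COUNT(m.id)=3
  3: ids {5, 8} → COUNT(m.id)=2
  4: ids {3} → COUNT(m.id)=1
  5: ids {2, 9, 10} → COUNT(m.id)=3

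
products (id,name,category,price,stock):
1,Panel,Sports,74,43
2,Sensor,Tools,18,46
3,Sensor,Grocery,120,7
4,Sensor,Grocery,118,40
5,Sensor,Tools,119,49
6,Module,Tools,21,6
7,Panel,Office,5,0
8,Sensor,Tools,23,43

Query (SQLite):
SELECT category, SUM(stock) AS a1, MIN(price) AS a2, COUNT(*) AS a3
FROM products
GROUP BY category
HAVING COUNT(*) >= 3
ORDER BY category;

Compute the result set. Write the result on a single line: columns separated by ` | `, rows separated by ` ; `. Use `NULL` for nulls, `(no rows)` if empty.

Tools | 144 | 18 | 4

Group products by category.
Per group compute: SUM(stock), MIN(price), COUNT(*).
HAVING: drop groups with fewer than 3 rows.
  Grocery: ids {3, 4} → SUM(stock)=47, MIN(price)=118, COUNT(*)=2
  Office: ids {7} → SUM(stock)=0, MIN(price)=5, COUNT(*)=1
  Sports: ids {1} → SUM(stock)=43, MIN(price)=74, COUNT(*)=1
  Tools: ids {2, 5, 6, 8} → SUM(stock)=144, MIN(price)=18, COUNT(*)=4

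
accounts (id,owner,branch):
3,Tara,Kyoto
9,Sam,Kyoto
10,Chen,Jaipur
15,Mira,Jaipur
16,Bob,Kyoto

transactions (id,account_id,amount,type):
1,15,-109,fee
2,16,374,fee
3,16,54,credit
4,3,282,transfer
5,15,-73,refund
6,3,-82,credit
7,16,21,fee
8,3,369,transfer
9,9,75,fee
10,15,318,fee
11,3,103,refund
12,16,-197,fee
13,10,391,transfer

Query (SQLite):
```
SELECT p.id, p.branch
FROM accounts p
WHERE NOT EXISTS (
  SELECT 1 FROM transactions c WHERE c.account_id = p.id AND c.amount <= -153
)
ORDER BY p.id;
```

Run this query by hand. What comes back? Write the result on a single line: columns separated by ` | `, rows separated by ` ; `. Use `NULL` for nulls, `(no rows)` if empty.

3 | Kyoto ; 9 | Kyoto ; 10 | Jaipur ; 15 | Jaipur

For each accounts row, check whether any transactions with matching account_id has amount <= -153.
Keep rows where that is false.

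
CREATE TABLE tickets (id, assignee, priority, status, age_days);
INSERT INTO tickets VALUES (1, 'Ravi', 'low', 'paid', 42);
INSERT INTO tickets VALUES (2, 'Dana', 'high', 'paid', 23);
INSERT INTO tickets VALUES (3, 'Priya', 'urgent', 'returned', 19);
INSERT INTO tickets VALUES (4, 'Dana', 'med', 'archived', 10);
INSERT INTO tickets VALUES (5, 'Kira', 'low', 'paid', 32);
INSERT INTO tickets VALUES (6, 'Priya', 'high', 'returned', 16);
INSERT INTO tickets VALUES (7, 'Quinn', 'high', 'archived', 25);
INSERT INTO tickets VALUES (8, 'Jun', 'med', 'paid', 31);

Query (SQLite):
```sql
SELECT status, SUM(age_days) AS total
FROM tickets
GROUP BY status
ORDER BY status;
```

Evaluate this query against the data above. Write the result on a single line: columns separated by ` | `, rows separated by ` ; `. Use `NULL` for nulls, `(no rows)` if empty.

Partition tickets by status; compute SUM(age_days) within each group.
  archived: ids {4, 7} → SUM(age_days)=35
  paid: ids {1, 2, 5, 8} → SUM(age_days)=128
  returned: ids {3, 6} → SUM(age_days)=35

archived | 35 ; paid | 128 ; returned | 35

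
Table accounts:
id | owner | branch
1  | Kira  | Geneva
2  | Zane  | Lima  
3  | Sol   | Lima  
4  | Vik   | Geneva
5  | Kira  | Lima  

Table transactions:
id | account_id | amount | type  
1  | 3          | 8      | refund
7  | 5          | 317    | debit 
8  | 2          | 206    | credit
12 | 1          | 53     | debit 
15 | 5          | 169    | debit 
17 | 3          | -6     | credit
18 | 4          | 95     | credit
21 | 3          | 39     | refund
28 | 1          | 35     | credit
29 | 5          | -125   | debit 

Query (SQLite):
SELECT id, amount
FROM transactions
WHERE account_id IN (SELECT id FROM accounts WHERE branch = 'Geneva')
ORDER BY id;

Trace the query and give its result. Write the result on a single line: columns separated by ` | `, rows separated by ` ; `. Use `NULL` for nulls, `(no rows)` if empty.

12 | 53 ; 18 | 95 ; 28 | 35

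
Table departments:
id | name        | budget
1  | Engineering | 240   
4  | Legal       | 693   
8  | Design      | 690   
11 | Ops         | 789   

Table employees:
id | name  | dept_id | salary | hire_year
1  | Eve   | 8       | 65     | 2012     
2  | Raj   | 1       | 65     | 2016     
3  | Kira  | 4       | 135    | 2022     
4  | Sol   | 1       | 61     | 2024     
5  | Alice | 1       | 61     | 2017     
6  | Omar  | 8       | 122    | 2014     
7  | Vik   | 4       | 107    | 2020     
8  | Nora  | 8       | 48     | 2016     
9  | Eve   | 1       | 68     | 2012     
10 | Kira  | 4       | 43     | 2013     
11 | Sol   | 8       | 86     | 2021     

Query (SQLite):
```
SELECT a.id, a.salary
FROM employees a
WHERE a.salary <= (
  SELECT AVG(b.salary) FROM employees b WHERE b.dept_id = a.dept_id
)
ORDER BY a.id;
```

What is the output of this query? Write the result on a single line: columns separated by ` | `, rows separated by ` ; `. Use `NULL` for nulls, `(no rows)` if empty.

1 | 65 ; 4 | 61 ; 5 | 61 ; 8 | 48 ; 10 | 43

For each employees row a, compute AVG(salary) over rows sharing a.dept_id.
Keep row a if a.salary <= that per-group AVG.
  dept_id=1: AVG(salary) = 63.75
  dept_id=4: AVG(salary) = 95.0
  dept_id=8: AVG(salary) = 80.25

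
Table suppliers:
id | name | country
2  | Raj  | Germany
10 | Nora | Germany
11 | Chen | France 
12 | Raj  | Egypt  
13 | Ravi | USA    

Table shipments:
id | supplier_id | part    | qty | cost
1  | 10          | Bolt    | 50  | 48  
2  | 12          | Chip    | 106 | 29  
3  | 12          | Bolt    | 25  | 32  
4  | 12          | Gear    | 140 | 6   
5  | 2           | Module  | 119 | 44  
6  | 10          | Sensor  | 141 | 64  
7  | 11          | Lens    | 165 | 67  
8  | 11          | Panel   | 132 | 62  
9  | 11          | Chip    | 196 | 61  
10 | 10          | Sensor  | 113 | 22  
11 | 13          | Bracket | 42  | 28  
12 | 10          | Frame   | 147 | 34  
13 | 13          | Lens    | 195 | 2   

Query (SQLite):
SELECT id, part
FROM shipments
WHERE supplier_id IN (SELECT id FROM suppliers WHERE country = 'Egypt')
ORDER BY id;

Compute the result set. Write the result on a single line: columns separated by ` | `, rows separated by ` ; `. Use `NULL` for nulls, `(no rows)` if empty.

2 | Chip ; 3 | Bolt ; 4 | Gear

Inner query: suppliers.id where country = 'Egypt'.
Outer: keep shipments rows whose supplier_id is in that set.
Inner query → {12}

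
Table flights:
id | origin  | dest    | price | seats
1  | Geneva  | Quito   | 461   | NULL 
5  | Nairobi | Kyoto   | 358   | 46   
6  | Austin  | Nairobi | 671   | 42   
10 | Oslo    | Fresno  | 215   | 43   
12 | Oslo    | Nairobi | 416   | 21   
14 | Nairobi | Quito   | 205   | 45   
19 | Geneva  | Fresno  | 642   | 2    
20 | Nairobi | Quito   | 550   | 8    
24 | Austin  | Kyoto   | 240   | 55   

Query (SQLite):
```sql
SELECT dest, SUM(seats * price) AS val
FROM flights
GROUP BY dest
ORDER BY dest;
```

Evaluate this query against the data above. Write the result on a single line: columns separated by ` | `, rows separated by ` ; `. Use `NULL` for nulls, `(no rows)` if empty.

For each row compute seats * price.
Group by dest; take SUM of the expression per group.
  Fresno: ids {10, 19} → SUM(seats * price)=10529
  Kyoto: ids {5, 24} → SUM(seats * price)=29668
  Nairobi: ids {6, 12} → SUM(seats * price)=36918
  Quito: ids {1, 14, 20} → SUM(seats * price)=13625

Fresno | 10529 ; Kyoto | 29668 ; Nairobi | 36918 ; Quito | 13625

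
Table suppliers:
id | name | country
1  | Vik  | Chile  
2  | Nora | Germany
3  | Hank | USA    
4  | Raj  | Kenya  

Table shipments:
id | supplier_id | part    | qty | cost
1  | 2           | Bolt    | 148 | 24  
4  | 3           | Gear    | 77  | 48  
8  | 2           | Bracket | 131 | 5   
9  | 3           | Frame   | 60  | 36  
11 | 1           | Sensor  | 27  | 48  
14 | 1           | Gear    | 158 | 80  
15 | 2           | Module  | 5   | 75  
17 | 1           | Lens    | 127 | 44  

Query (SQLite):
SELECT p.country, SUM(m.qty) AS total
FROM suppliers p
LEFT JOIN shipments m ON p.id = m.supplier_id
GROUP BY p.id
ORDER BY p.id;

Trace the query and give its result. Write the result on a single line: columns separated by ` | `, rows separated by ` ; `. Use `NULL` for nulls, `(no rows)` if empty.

LEFT JOIN keeps every suppliers row; unmatched ones get NULL for shipments columns.
Group by suppliers.id and compute SUM(m.qty). SUM over an all-NULL group is NULL.
  1: ids {11, 14, 17} → SUM(m.qty)=312
  2: ids {1, 8, 15} → SUM(m.qty)=284
  3: ids {4, 9} → SUM(m.qty)=137
  4: ids {—} → SUM(m.qty)=NULL

Chile | 312 ; Germany | 284 ; USA | 137 ; Kenya | NULL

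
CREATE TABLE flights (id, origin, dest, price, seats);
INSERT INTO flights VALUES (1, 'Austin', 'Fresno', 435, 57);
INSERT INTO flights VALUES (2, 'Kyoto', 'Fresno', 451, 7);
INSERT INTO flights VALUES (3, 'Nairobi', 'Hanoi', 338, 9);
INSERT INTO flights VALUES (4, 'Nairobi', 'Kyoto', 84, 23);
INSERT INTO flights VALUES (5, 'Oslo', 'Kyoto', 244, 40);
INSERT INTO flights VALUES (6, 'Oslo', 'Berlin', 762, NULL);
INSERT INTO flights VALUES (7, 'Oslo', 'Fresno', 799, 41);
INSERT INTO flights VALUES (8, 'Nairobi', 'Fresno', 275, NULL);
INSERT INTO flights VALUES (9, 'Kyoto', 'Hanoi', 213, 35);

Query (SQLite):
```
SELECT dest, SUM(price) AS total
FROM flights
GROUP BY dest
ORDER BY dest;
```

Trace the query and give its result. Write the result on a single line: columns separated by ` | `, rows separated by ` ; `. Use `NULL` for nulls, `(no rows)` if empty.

Berlin | 762 ; Fresno | 1960 ; Hanoi | 551 ; Kyoto | 328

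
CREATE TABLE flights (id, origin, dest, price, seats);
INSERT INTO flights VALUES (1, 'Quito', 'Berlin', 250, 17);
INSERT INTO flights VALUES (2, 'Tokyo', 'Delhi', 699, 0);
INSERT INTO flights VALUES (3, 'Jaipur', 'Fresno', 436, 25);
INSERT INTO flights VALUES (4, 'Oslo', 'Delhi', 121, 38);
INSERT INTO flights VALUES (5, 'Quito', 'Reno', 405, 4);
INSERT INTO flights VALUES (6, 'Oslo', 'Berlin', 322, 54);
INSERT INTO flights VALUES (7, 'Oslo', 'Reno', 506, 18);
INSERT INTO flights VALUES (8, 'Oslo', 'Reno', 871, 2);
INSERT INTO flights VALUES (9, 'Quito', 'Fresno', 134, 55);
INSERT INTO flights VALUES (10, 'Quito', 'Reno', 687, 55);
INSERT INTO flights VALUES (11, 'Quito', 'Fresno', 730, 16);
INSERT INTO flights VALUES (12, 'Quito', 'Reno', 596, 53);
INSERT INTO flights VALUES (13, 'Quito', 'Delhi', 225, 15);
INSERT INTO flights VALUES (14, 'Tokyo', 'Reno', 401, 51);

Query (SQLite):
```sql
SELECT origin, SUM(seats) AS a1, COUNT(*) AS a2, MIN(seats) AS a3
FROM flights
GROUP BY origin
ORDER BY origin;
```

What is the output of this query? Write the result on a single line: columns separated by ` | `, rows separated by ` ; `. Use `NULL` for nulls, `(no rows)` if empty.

Jaipur | 25 | 1 | 25 ; Oslo | 112 | 4 | 2 ; Quito | 215 | 7 | 4 ; Tokyo | 51 | 2 | 0

Group flights by origin.
Per group compute: SUM(seats), COUNT(*), MIN(seats).
  Jaipur: ids {3} → SUM(seats)=25, COUNT(*)=1, MIN(seats)=25
  Oslo: ids {4, 6, 7, 8} → SUM(seats)=112, COUNT(*)=4, MIN(seats)=2
  Quito: ids {1, 5, 9, 10, 11, 12, 13} → SUM(seats)=215, COUNT(*)=7, MIN(seats)=4
  Tokyo: ids {2, 14} → SUM(seats)=51, COUNT(*)=2, MIN(seats)=0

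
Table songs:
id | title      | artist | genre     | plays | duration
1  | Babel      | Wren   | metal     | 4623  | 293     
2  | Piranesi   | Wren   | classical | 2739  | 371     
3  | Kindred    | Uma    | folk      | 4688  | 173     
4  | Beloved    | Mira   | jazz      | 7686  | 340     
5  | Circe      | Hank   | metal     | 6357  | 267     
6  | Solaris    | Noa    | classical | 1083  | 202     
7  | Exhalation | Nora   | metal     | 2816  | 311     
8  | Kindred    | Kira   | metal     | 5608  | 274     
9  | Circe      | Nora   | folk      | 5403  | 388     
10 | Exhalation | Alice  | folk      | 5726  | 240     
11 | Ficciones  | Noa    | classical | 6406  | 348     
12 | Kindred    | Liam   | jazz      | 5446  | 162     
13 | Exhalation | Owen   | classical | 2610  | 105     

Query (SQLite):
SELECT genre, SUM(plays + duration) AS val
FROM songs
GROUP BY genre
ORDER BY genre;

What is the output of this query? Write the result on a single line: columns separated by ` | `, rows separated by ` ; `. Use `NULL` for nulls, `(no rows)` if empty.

classical | 13864 ; folk | 16618 ; jazz | 13634 ; metal | 20549

For each row compute plays + duration.
Group by genre; take SUM of the expression per group.
  classical: ids {2, 6, 11, 13} → SUM(plays + duration)=13864
  folk: ids {3, 9, 10} → SUM(plays + duration)=16618
  jazz: ids {4, 12} → SUM(plays + duration)=13634
  metal: ids {1, 5, 7, 8} → SUM(plays + duration)=20549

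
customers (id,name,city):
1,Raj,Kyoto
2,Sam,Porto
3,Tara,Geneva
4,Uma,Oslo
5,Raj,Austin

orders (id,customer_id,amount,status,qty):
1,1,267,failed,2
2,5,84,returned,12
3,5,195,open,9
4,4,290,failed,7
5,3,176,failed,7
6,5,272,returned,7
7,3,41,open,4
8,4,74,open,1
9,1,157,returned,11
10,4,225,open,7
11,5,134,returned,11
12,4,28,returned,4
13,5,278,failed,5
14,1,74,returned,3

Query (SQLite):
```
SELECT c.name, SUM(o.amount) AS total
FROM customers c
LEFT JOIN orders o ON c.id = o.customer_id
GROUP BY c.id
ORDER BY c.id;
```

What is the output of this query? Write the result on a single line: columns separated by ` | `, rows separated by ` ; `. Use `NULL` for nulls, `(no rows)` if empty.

LEFT JOIN keeps every customers row; unmatched ones get NULL for orders columns.
Group by customers.id and compute SUM(o.amount). SUM over an all-NULL group is NULL.
  1: ids {1, 9, 14} → SUM(o.amount)=498
  2: ids {—} → SUM(o.amount)=NULL
  3: ids {5, 7} → SUM(o.amount)=217
  4: ids {4, 8, 10, 12} → SUM(o.amount)=617
  5: ids {2, 3, 6, 11, 13} → SUM(o.amount)=963

Raj | 498 ; Sam | NULL ; Tara | 217 ; Uma | 617 ; Raj | 963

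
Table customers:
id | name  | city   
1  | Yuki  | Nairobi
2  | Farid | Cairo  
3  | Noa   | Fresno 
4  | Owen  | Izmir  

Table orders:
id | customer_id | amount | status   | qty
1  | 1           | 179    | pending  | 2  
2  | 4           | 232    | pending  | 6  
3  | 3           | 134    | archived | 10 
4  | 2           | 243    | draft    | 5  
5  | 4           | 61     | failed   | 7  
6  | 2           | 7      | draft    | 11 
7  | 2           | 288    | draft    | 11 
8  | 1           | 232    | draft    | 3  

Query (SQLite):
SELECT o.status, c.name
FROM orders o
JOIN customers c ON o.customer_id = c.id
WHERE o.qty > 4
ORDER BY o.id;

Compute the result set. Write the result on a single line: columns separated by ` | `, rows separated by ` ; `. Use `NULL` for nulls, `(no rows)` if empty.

Each orders row matches the customers row where customer_id = customers.id.
Then keep rows with o.qty > 4.

pending | Owen ; archived | Noa ; draft | Farid ; failed | Owen ; draft | Farid ; draft | Farid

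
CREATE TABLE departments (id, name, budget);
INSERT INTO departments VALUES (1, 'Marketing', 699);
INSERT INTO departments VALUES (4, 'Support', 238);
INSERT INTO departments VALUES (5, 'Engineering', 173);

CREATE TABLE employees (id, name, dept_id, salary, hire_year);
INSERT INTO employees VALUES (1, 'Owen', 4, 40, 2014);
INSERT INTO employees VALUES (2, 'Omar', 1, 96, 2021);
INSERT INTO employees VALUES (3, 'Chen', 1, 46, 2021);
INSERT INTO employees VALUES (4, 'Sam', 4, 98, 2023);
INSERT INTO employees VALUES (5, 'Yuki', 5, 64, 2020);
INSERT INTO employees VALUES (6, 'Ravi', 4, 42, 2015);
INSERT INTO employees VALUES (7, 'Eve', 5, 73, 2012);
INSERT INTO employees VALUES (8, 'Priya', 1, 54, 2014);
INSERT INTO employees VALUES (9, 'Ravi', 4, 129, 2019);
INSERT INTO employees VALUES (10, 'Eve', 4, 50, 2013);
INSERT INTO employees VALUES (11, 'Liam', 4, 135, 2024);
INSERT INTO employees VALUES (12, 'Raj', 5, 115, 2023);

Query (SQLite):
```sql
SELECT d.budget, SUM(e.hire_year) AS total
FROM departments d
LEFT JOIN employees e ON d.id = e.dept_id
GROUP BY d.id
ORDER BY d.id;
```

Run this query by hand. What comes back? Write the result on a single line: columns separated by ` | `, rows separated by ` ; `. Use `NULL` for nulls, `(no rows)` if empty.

LEFT JOIN keeps every departments row; unmatched ones get NULL for employees columns.
Group by departments.id and compute SUM(e.hire_year). SUM over an all-NULL group is NULL.
  1: ids {2, 3, 8} → SUM(e.hire_year)=6056
  4: ids {1, 4, 6, 9, 10, 11} → SUM(e.hire_year)=12108
  5: ids {5, 7, 12} → SUM(e.hire_year)=6055

699 | 6056 ; 238 | 12108 ; 173 | 6055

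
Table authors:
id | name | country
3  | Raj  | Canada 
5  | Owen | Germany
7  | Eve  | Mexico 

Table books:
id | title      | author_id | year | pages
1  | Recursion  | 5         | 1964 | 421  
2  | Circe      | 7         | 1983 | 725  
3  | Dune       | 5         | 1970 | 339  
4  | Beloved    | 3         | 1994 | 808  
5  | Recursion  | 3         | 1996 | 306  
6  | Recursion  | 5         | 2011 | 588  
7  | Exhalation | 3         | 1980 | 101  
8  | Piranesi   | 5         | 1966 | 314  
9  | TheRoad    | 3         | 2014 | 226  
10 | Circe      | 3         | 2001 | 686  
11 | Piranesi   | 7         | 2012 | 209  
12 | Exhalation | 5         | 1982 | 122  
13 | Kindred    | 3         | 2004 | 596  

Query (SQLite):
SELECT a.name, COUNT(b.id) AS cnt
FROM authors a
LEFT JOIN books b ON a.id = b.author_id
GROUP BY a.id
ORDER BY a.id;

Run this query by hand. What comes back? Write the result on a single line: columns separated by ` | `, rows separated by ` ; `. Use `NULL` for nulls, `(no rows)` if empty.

Raj | 6 ; Owen | 5 ; Eve | 2

LEFT JOIN keeps every authors row; unmatched ones get NULL for books columns.
Group by authors.id and compute COUNT(b.id). COUNT(col) of an all-NULL group is 0.
  3: ids {4, 5, 7, 9, 10, 13} → COUNT(b.id)=6
  5: ids {1, 3, 6, 8, 12} → COUNT(b.id)=5
  7: ids {2, 11} → COUNT(b.id)=2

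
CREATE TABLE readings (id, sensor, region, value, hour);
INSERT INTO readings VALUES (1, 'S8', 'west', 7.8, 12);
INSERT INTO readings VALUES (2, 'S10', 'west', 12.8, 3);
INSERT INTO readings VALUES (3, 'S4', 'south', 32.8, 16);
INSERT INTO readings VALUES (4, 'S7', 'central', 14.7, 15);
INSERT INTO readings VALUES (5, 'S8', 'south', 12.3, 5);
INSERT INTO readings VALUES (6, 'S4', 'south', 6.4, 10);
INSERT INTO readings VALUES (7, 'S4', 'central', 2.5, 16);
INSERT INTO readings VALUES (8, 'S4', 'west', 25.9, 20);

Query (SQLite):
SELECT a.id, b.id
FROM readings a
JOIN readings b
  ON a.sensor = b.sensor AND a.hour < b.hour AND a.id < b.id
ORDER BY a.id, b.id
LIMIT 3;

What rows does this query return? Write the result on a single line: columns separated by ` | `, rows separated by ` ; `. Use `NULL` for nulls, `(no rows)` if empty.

3 | 8 ; 6 | 7 ; 6 | 8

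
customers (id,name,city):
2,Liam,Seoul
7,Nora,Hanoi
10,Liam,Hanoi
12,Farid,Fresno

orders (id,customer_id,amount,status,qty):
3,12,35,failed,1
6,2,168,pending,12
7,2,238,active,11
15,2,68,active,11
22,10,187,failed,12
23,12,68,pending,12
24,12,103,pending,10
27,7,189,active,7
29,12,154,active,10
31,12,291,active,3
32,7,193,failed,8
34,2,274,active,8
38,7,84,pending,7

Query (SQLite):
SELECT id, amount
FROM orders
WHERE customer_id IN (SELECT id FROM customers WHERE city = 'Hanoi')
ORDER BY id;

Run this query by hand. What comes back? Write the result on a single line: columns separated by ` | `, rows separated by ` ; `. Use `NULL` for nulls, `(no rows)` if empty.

22 | 187 ; 27 | 189 ; 32 | 193 ; 38 | 84

Inner query: customers.id where city = 'Hanoi'.
Outer: keep orders rows whose customer_id is in that set.
Inner query → {7, 10}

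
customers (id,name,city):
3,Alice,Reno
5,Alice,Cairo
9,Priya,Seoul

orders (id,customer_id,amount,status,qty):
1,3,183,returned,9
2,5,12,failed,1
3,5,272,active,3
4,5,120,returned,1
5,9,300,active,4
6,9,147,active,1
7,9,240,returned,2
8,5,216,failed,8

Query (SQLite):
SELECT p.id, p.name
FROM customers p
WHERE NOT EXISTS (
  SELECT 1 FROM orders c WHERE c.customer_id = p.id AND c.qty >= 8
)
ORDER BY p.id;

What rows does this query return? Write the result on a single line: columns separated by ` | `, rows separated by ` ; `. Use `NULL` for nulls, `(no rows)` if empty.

For each customers row, check whether any orders with matching customer_id has qty >= 8.
Keep rows where that is false.

9 | Priya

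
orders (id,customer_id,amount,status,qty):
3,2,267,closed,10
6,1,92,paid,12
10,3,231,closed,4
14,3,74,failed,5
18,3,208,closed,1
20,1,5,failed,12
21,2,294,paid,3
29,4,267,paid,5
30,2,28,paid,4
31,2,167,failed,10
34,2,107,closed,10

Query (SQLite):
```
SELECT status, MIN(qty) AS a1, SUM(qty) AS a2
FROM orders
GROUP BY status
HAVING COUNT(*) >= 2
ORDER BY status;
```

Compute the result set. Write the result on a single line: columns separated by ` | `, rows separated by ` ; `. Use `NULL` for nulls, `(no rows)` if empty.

Group orders by status.
Per group compute: MIN(qty), SUM(qty).
HAVING: drop groups with fewer than 2 rows.
  closed: ids {3, 10, 18, 34} → MIN(qty)=1, SUM(qty)=25
  failed: ids {14, 20, 31} → MIN(qty)=5, SUM(qty)=27
  paid: ids {6, 21, 29, 30} → MIN(qty)=3, SUM(qty)=24

closed | 1 | 25 ; failed | 5 | 27 ; paid | 3 | 24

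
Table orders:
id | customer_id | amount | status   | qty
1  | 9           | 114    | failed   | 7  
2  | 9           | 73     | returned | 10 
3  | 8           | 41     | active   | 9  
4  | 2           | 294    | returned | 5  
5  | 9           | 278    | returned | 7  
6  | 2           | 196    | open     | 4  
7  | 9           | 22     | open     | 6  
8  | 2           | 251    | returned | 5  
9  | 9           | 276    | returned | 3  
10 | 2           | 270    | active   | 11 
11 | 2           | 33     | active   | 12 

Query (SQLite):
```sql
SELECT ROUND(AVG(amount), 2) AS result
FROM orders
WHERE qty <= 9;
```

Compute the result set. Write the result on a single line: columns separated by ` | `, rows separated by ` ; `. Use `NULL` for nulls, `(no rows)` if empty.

184

Rows where qty <= 9 → amount values: [114, 41, 294, 278, 196, 22, 251, 276].
AVG = 1472 / 8 (rounded to 2 dp).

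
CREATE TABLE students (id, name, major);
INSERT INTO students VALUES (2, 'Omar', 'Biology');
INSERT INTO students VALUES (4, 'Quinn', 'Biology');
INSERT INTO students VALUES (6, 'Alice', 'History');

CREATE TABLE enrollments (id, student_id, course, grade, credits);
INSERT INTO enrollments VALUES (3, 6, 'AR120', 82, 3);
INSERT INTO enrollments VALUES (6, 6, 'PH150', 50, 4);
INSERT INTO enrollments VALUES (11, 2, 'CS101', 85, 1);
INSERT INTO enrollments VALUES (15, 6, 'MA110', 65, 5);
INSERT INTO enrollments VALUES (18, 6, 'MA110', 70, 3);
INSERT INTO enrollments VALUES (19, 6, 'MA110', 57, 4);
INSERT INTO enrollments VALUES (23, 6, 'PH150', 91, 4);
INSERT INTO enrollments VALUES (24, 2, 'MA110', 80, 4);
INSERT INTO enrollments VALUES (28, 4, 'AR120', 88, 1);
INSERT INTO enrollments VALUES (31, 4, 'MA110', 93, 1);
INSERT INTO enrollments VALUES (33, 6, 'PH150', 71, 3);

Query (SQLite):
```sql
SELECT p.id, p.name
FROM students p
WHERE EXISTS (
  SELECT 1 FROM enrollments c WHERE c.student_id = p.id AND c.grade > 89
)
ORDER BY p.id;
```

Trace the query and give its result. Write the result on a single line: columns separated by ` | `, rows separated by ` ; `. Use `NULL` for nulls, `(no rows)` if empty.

For each students row, check whether any enrollments with matching student_id has grade > 89.
Keep rows where that is true.

4 | Quinn ; 6 | Alice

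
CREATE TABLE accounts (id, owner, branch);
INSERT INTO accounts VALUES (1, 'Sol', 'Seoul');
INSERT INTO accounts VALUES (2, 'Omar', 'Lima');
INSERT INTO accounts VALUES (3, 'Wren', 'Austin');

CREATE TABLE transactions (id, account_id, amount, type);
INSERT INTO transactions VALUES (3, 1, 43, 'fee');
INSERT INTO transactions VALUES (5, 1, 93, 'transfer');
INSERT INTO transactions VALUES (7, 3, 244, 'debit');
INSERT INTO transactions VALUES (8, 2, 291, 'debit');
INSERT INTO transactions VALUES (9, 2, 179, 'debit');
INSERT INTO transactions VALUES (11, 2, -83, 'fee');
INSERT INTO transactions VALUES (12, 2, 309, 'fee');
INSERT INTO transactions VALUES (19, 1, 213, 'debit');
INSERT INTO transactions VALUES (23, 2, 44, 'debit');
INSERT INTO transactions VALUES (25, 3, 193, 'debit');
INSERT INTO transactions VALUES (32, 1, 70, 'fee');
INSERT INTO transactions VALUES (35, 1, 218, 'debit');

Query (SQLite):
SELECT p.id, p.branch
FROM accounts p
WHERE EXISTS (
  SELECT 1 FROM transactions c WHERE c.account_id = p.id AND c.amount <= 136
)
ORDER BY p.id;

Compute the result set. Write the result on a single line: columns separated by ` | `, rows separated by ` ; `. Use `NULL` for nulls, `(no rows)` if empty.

1 | Seoul ; 2 | Lima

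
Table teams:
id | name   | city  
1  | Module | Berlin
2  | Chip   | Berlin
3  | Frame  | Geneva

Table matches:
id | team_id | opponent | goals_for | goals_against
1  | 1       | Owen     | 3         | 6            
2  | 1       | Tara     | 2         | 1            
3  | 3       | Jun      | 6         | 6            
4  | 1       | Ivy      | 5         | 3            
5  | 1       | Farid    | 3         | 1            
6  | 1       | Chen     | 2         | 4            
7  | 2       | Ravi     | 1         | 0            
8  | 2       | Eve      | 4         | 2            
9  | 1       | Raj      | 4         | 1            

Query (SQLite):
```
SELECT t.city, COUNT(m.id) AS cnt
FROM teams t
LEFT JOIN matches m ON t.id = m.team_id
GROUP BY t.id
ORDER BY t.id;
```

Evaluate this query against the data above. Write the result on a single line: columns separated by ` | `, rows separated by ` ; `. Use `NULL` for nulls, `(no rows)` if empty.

LEFT JOIN keeps every teams row; unmatched ones get NULL for matches columns.
Group by teams.id and compute COUNT(m.id). COUNT(col) of an all-NULL group is 0.
  1: ids {1, 2, 4, 5, 6, 9} → COUNT(m.id)=6
  2: ids {7, 8} → COUNT(m.id)=2
  3: ids {3} → COUNT(m.id)=1

Berlin | 6 ; Berlin | 2 ; Geneva | 1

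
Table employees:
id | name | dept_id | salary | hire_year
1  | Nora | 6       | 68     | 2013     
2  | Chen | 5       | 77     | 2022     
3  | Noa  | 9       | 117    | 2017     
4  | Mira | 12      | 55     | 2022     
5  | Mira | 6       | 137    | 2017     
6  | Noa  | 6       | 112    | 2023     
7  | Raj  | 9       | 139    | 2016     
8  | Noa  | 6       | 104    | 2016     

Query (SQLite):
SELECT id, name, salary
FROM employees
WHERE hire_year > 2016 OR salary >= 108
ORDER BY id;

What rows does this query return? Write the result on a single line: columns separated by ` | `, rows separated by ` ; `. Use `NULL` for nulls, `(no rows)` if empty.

2 | Chen | 77 ; 3 | Noa | 117 ; 4 | Mira | 55 ; 5 | Mira | 137 ; 6 | Noa | 112 ; 7 | Raj | 139

hire_year > 2016: ids {2, 3, 4, 5, 6}
salary >= 108: ids {3, 5, 6, 7}
Combine with OR.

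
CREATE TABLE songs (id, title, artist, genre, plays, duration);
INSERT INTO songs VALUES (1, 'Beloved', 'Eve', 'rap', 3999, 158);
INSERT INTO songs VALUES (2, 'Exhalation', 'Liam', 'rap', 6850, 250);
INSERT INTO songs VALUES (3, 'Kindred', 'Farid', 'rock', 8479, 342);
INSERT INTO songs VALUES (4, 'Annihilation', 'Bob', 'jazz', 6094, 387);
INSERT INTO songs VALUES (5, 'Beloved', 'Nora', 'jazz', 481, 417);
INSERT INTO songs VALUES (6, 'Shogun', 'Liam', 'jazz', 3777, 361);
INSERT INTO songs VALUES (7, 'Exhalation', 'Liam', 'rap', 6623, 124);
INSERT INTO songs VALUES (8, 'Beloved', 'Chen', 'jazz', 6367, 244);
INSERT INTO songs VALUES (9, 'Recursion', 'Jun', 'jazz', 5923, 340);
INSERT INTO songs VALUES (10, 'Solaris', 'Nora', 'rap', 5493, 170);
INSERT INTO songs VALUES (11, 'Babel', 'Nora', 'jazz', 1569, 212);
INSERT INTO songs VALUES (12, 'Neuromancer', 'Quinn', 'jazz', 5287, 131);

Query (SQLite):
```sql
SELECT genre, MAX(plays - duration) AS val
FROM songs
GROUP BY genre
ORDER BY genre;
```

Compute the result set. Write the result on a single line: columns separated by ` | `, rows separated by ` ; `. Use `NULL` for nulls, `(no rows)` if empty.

jazz | 6123 ; rap | 6600 ; rock | 8137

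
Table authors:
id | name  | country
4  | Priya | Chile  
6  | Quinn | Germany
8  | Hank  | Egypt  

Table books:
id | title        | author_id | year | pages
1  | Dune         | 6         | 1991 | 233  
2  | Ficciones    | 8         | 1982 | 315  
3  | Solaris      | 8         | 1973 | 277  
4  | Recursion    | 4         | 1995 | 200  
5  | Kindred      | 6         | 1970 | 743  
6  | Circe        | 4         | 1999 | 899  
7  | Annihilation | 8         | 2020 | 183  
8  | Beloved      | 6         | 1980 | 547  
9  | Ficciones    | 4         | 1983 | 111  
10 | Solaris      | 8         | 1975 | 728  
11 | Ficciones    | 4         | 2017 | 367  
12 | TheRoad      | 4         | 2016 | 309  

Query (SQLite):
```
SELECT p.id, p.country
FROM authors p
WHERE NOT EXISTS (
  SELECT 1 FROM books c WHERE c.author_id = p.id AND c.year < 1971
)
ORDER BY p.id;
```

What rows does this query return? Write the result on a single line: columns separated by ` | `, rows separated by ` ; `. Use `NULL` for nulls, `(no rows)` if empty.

For each authors row, check whether any books with matching author_id has year < 1971.
Keep rows where that is false.

4 | Chile ; 8 | Egypt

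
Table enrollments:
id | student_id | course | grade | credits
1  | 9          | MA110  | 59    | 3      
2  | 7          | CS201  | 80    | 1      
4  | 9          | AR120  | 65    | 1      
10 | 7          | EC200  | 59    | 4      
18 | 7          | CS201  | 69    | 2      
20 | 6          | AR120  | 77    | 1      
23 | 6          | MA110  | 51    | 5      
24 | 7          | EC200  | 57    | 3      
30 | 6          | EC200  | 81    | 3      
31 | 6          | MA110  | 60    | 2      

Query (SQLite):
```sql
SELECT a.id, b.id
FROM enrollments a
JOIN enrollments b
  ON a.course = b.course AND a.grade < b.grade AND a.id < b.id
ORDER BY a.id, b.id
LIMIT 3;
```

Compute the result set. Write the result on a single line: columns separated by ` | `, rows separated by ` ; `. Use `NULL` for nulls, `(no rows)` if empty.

Pairs (a,b) with same course, a.grade < b.grade, a.id < b.id.
course groups: AR120:{4,20} CS201:{2,18} EC200:{10,24,30} MA110:{1,23,31}
Ordered by (a.id, b.id); first 3.

1 | 31 ; 4 | 20 ; 10 | 30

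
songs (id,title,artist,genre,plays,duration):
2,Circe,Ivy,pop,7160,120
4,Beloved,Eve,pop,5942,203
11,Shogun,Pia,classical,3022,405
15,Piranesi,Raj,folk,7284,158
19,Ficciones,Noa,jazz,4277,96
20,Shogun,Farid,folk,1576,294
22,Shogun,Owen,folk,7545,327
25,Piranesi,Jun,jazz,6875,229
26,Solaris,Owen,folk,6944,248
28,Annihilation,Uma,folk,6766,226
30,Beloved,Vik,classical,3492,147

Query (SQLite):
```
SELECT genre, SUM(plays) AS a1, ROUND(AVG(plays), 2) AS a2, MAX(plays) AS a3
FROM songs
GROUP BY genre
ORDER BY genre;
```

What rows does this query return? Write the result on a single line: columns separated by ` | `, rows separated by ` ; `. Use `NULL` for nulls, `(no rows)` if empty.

classical | 6514 | 3257 | 3492 ; folk | 30115 | 6023 | 7545 ; jazz | 11152 | 5576 | 6875 ; pop | 13102 | 6551 | 7160

Group songs by genre.
Per group compute: SUM(plays), ROUND(AVG(plays), 2), MAX(plays).
  classical: ids {11, 30} → SUM(plays)=6514, ROUND(AVG(plays), 2)=3257, MAX(plays)=3492
  folk: ids {15, 20, 22, 26, 28} → SUM(plays)=30115, ROUND(AVG(plays), 2)=6023, MAX(plays)=7545
  jazz: ids {19, 25} → SUM(plays)=11152, ROUND(AVG(plays), 2)=5576, MAX(plays)=6875
  pop: ids {2, 4} → SUM(plays)=13102, ROUND(AVG(plays), 2)=6551, MAX(plays)=7160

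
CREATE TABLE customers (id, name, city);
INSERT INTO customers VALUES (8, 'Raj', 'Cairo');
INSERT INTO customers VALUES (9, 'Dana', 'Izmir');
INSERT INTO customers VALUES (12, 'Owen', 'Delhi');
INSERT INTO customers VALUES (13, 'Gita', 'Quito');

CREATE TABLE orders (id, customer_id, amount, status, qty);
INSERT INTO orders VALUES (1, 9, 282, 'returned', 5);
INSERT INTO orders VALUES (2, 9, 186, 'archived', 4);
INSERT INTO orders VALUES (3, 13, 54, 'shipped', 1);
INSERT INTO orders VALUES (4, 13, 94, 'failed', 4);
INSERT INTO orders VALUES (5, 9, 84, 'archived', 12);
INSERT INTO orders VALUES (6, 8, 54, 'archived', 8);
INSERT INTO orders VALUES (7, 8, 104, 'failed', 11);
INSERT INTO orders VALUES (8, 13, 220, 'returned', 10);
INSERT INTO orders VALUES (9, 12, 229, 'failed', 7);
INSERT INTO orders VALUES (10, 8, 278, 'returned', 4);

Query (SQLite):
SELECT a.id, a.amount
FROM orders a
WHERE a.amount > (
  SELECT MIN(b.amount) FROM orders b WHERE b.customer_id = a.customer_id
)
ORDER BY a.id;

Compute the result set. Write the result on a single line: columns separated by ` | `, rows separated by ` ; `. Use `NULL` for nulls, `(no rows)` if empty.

For each orders row a, compute MIN(amount) over rows sharing a.customer_id.
Keep row a if a.amount > that per-group MIN.
  customer_id=8: MIN(amount) = 54
  customer_id=9: MIN(amount) = 84
  customer_id=12: MIN(amount) = 229
  customer_id=13: MIN(amount) = 54

1 | 282 ; 2 | 186 ; 4 | 94 ; 7 | 104 ; 8 | 220 ; 10 | 278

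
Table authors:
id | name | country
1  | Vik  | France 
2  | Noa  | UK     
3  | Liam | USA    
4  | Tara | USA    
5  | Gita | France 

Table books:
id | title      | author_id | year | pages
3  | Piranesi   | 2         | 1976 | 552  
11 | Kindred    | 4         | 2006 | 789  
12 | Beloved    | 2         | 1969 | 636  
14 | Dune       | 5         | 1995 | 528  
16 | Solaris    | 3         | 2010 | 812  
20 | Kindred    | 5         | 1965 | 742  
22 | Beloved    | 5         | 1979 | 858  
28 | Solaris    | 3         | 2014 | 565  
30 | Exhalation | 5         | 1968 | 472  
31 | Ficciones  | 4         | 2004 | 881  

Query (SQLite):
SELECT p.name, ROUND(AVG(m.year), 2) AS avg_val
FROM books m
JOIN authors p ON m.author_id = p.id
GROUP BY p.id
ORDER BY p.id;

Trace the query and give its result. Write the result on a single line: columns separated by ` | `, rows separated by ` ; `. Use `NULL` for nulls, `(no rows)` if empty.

Noa | 1972.5 ; Liam | 2012 ; Tara | 2005 ; Gita | 1976.75

Join each books row to its authors via author_id.
Group joined rows by authors.id; compute ROUND(AVG(m.year), 2) per group.
  2: ids {3, 12} → ROUND(AVG(m.year), 2)=1972.5
  3: ids {16, 28} → ROUND(AVG(m.year), 2)=2012
  4: ids {11, 31} → ROUND(AVG(m.year), 2)=2005
  5: ids {14, 20, 22, 30} → ROUND(AVG(m.year), 2)=1976.75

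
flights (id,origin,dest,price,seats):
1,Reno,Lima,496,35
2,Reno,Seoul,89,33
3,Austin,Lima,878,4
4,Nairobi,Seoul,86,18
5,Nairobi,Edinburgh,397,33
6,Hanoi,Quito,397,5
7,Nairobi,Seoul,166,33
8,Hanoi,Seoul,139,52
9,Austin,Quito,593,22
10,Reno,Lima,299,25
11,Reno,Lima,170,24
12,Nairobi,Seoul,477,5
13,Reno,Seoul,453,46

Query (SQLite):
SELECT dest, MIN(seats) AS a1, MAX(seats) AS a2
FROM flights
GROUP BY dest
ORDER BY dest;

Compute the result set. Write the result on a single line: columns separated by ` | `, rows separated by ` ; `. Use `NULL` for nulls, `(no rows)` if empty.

Group flights by dest.
Per group compute: MIN(seats), MAX(seats).
  Edinburgh: ids {5} → MIN(seats)=33, MAX(seats)=33
  Lima: ids {1, 3, 10, 11} → MIN(seats)=4, MAX(seats)=35
  Quito: ids {6, 9} → MIN(seats)=5, MAX(seats)=22
  Seoul: ids {2, 4, 7, 8, 12, 13} → MIN(seats)=5, MAX(seats)=52

Edinburgh | 33 | 33 ; Lima | 4 | 35 ; Quito | 5 | 22 ; Seoul | 5 | 52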